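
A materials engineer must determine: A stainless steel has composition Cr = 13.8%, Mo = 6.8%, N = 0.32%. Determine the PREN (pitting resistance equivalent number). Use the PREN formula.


Apply the PREN formula: PREN = Cr + 3.3*Mo + 16*N
PREN = 13.8 + 3.3*6.8 + 16*0.32
PREN = 13.8 + 22.44 + 5.12 = 41.36

41.36


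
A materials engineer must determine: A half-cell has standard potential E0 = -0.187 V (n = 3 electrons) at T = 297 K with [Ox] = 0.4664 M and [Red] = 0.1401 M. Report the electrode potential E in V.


Apply the Nernst equation: E = E0 + (RT/nF)*ln([Ox]/[Red])
Step 1: RT/nF = 8.314*297/(3*96485) = 0.00853071 V
Step 2: [Ox]/[Red] = 0.4664/0.1401 = 3.329051
Step 3: ln(3.329051) = 1.202687
Step 4: correction = 0.00853071 * 1.202687 = 0.0103 V
E = -0.187 + 0.0103 = -0.1767 V

-0.1767 V


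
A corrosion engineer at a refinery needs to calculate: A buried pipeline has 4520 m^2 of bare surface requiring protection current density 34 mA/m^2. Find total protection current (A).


I = area * current density, then convert mA → A (÷1000)
I = 4520 * 34 / 1000 = 153.68 A

153.68 A


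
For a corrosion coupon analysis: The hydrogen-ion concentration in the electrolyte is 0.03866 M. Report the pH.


pH = −log10[H+]
pH = −log10(0.03866) = 1.41

1.41


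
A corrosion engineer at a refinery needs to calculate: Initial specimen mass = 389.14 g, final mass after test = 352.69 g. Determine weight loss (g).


Weight loss = initial − final
WL = 389.14 − 352.69 = 36.45 g

36.45 g


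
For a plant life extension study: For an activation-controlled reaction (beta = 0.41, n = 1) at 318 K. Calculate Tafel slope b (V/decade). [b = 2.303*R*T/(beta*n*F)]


Apply the Tafel slope relation: b = 2.303*R*T/(beta*n*F)
Numerator: 2.303 * 8.314 * 318 = 6088.79
Denominator: 0.41 * 1 * 96485 = 39558.85
b = 6088.79 / 39558.85 = 0.154 V/decade

0.154 V/decade


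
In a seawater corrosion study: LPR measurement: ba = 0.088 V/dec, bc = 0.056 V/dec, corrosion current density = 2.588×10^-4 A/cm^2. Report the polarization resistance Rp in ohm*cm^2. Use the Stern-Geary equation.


Apply the Stern-Geary equation: Rp = ba*bc / (2.303*icorr*(ba+bc))
ba*bc = 0.088*0.056 = 0.004928
ba+bc = 0.144; 2.303*icorr*(ba+bc) = 2.303*2.588×10^-4*0.144 = 8.5826362×10^-5
Rp = 0.004928 / 8.5826362×10^-5 = 57.42 ohm*cm^2

57.42 ohm*cm^2


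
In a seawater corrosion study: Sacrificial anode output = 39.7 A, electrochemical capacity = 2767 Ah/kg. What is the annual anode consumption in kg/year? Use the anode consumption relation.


Annual consumption = current * hours per year / capacity
Rate = 39.7 * 8760 / 2767 = 125.7 kg/year

125.7 kg/year


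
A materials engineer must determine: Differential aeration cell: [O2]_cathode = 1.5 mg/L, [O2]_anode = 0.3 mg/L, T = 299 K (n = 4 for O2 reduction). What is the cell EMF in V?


Apply the Nernst concentration-cell relation: E = (RT/nF)*ln(C_cathode/C_anode)
RT/nF = 8.314*299/(4*96485) = 0.00644112 V
ln(1.5/0.3) = 1.60944
E = 0.00644112 * 1.60944 = 0.01037 V

0.01037 V


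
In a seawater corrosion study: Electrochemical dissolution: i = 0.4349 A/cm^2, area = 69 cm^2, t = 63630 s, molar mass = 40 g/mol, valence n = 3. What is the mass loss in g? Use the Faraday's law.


Apply Faraday's law: m = i*A*t*M / (n*F)
Total charge passed Q = i*A*t = 0.4349*69*63630 = 1909415.403 C
m = Q*M/(n*F) = 1909415.403*40/(3*96485) = 263.86352 g

263.86352 g


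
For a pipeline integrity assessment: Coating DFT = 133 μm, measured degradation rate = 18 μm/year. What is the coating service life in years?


Service life = thickness / degradation rate
Life = 133 / 18 = 7.4 years

7.4 years


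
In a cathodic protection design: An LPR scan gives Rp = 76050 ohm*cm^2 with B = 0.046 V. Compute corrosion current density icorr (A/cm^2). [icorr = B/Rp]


Apply the Stern-Geary relation: icorr = B / Rp
icorr = 0.046 / 76050 = 6.049×10^-7 A/cm^2

6.049×10^-7 A/cm^2


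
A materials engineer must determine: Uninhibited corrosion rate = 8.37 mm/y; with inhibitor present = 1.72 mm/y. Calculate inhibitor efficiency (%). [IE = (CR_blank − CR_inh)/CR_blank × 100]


Apply the inhibitor-efficiency definition: IE = (CR_blank − CR_inh)/CR_blank × 100
IE = (8.37 − 1.72) / 8.37 × 100
IE = 6.65 / 8.37 × 100 = 79.5 %

79.5 %


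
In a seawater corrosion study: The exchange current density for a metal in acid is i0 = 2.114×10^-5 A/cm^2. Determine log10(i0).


i0 = 2.114×10^-5 A/cm^2
log10(i0) = -4.675

-4.675


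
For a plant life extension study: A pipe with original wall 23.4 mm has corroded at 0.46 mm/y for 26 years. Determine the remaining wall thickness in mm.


Remaining wall = original − CR × time
t = 23.4 − 0.46*26 = 23.4 − 11.96 = 11.44 mm

11.44 mm


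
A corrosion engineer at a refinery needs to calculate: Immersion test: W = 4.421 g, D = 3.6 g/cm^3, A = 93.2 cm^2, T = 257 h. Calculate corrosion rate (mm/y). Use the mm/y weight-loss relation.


Apply the mm/y weight-loss relation: CR = 87600 * W / (D * A * T)
Numerator: 87600 * 4.421 = 387279.6
Denominator: 3.6 * 93.2 * 257 = 86228.64
CR = 387279.6 / 86228.64 = 4.4913 mm/y

4.4913 mm/y


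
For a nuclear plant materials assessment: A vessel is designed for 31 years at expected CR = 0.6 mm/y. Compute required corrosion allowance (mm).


Corrosion allowance = CR × design life
CA = 0.6 * 31 = 18.6 mm

18.6 mm


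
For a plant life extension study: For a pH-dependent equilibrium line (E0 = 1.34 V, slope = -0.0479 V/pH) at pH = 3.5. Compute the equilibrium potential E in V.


Apply the Pourbaix line equation: E = E0 + slope*pH
E = 1.34 + (-0.0479)*3.5 = 1.34 + (-0.16765) = 1.17235 V
Rounded to 3 decimal places: E = 1.172 V

1.172 V


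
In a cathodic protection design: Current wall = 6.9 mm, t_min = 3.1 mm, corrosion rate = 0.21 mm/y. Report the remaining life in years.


Apply the remaining-life relation: RL = (t_current − t_min) / CR
RL = (6.9 − 3.1) / 0.21 = 3.8 / 0.21 = 18.1 years

18.1 years


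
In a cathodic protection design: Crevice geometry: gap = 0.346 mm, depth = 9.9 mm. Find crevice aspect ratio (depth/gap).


Aspect ratio = depth / gap
Ratio = 9.9 / 0.346 = 28.6

28.6


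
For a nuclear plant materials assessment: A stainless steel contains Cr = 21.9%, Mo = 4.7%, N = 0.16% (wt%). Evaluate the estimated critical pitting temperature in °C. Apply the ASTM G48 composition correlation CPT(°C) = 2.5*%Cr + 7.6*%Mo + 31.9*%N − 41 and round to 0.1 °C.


Apply the ASTM G48 empirical CPT estimate: CPT(°C) = 2.5*%Cr + 7.6*%Mo + 31.9*%N − 41
2.5*21.9 = 54.75; 7.6*4.7 = 35.72; 31.9*0.16 = 5.104
CPT = 54.75 + 35.72 + 5.104 − 41 = 54.574 °C
Rounded to 0.1 °C: CPT ≈ 54.6 °C

54.6 °C


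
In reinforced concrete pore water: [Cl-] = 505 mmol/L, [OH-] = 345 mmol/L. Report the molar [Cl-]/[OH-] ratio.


Threshold parameter = [Cl-] / [OH-] (molar basis; both in mmol/L, so units cancel)
Ratio = 505 / 345 = 1.46

1.46


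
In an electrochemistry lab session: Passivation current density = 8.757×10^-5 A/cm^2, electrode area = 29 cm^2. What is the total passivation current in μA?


I = i_pass * A, then convert A → μA (×10^6)
I = 8.757×10^-5 * 29 * 10^6 = 2539.53 μA

2539.53 μA


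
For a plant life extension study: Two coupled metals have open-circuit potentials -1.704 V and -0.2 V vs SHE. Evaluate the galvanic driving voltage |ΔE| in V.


Driving voltage is the absolute potential difference.
|ΔE| = |-1.704 − (-0.2)| = 1.504 V

1.504 V


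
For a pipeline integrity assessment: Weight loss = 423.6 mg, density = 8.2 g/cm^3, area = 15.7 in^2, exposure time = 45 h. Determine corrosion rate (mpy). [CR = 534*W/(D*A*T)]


Apply the mpy weight-loss relation: CR = 534 * W / (D * A * T)
Numerator: 534 * 423.6 = 226202.4
Denominator: 8.2 * 15.7 * 45 = 5793.3
CR = 226202.4 / 5793.3 = 39.0455 mpy

39.0455 mpy


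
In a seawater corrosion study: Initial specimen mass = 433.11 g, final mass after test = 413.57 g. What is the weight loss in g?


Weight loss = initial − final
WL = 433.11 − 413.57 = 19.54 g

19.54 g


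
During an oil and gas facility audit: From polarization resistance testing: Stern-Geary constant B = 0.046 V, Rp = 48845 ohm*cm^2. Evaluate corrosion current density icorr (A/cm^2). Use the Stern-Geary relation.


Apply the Stern-Geary relation: icorr = B / Rp
icorr = 0.046 / 48845 = 9.418×10^-7 A/cm^2

9.418×10^-7 A/cm^2


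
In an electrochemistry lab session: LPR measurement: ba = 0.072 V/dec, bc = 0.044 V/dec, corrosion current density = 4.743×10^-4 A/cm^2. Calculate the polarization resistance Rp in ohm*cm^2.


Apply the Stern-Geary equation: Rp = ba*bc / (2.303*icorr*(ba+bc))
ba*bc = 0.072*0.044 = 0.003168
ba+bc = 0.116; 2.303*icorr*(ba+bc) = 2.303*4.743×10^-4*0.116 = 1.267083×10^-4
Rp = 0.003168 / 1.267083×10^-4 = 25.0 ohm*cm^2

25.0 ohm*cm^2


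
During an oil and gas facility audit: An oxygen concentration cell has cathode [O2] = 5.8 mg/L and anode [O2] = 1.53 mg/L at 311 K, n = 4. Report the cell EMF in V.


Apply the Nernst concentration-cell relation: E = (RT/nF)*ln(C_cathode/C_anode)
RT/nF = 8.314*311/(4*96485) = 0.00669963 V
ln(5.8/1.53) = 1.33259
E = 0.00669963 * 1.33259 = 0.00893 V

0.00893 V


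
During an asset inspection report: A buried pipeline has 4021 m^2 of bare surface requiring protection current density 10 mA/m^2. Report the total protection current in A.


I = area * current density, then convert mA → A (÷1000)
I = 4021 * 10 / 1000 = 40.21 A

40.21 A


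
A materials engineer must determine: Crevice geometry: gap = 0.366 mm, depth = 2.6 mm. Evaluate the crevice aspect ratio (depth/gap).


Aspect ratio = depth / gap
Ratio = 2.6 / 0.366 = 7.1

7.1


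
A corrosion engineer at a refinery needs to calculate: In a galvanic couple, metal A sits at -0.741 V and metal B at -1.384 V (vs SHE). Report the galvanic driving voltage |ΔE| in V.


Driving voltage is the absolute potential difference.
|ΔE| = |-0.741 − (-1.384)| = 0.643 V

0.643 V


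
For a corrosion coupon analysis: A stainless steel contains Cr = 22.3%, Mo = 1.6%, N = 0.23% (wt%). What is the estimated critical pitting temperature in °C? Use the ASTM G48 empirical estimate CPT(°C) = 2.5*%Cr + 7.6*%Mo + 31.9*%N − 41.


Apply the ASTM G48 empirical CPT estimate: CPT(°C) = 2.5*%Cr + 7.6*%Mo + 31.9*%N − 41
2.5*22.3 = 55.75; 7.6*1.6 = 12.16; 31.9*0.23 = 7.337
CPT = 55.75 + 12.16 + 7.337 − 41 = 34.247 °C
Rounded to 0.1 °C: CPT ≈ 34.2 °C

34.2 °C


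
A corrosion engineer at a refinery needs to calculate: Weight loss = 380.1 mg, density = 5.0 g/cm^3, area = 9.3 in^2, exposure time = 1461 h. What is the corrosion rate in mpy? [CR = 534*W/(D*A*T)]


Apply the mpy weight-loss relation: CR = 534 * W / (D * A * T)
Numerator: 534 * 380.1 = 202973.4
Denominator: 5.0 * 9.3 * 1461 = 67936.5
CR = 202973.4 / 67936.5 = 2.9877 mpy

2.9877 mpy


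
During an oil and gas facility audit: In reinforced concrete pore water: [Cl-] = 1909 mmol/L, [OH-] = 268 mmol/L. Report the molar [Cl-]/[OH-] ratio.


Threshold parameter = [Cl-] / [OH-] (molar basis; both in mmol/L, so units cancel)
Ratio = 1909 / 268 = 7.12

7.12


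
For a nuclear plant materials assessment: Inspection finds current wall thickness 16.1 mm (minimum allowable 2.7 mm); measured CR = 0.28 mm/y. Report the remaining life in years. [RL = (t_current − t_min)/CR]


Apply the remaining-life relation: RL = (t_current − t_min) / CR
RL = (16.1 − 2.7) / 0.28 = 13.4 / 0.28 = 47.9 years

47.9 years


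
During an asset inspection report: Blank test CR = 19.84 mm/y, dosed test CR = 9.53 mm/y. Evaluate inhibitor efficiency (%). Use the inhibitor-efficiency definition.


Apply the inhibitor-efficiency definition: IE = (CR_blank − CR_inh)/CR_blank × 100
IE = (19.84 − 9.53) / 19.84 × 100
IE = 10.31 / 19.84 × 100 = 52.0 %

52.0 %


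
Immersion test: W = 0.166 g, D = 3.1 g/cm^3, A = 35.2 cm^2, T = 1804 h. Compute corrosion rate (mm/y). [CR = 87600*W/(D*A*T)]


Apply the mm/y weight-loss relation: CR = 87600 * W / (D * A * T)
Numerator: 87600 * 0.166 = 14541.6
Denominator: 3.1 * 35.2 * 1804 = 196852.48
CR = 14541.6 / 196852.48 = 0.073871 mm/y

0.073871 mm/y


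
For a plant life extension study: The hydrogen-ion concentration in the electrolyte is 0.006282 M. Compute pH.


pH = −log10[H+]
pH = −log10(0.006282) = 2.2

2.2


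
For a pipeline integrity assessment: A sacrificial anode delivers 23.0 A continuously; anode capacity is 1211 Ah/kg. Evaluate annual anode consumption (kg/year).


Annual consumption = current * hours per year / capacity
Rate = 23.0 * 8760 / 1211 = 166.4 kg/year

166.4 kg/year


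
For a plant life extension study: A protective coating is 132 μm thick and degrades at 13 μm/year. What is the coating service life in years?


Service life = thickness / degradation rate
Life = 132 / 13 = 10.2 years

10.2 years


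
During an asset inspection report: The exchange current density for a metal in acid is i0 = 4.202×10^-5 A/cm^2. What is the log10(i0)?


i0 = 4.202×10^-5 A/cm^2
log10(i0) = -4.377

-4.377


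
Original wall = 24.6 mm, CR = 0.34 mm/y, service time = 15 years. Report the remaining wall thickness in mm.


Remaining wall = original − CR × time
t = 24.6 − 0.34*15 = 24.6 − 5.1 = 19.5 mm

19.5 mm


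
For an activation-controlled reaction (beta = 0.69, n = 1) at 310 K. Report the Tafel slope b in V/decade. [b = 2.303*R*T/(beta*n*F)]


Apply the Tafel slope relation: b = 2.303*R*T/(beta*n*F)
Numerator: 2.303 * 8.314 * 310 = 5935.61
Denominator: 0.69 * 1 * 96485 = 66574.65
b = 5935.61 / 66574.65 = 0.0892 V/decade

0.0892 V/decade


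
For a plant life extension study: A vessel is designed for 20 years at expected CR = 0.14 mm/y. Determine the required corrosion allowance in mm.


Corrosion allowance = CR × design life
CA = 0.14 * 20 = 2.8 mm

2.8 mm


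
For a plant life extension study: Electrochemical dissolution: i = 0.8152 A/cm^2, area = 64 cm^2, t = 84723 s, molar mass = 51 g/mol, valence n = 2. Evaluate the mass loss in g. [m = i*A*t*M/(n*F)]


Apply Faraday's law: m = i*A*t*M / (n*F)
Total charge passed Q = i*A*t = 0.8152*64*84723 = 4420236.1344 C
m = Q*M/(n*F) = 4420236.1344*51/(2*96485) = 1168.223 g

1168.223 g


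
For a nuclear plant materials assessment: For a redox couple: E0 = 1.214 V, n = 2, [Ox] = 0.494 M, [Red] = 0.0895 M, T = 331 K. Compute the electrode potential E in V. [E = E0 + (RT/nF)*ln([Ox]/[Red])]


Apply the Nernst equation: E = E0 + (RT/nF)*ln([Ox]/[Red])
Step 1: RT/nF = 8.314*331/(2*96485) = 0.01426094 V
Step 2: [Ox]/[Red] = 0.494/0.0895 = 5.519553
Step 3: ln(5.519553) = 1.708297
Step 4: correction = 0.01426094 * 1.708297 = 0.024 V
E = 1.214 + 0.024 = 1.238 V

1.238 V


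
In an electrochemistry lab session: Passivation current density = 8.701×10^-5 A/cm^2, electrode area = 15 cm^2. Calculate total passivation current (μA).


I = i_pass * A, then convert A → μA (×10^6)
I = 8.701×10^-5 * 15 * 10^6 = 1305.15 μA

1305.15 μA


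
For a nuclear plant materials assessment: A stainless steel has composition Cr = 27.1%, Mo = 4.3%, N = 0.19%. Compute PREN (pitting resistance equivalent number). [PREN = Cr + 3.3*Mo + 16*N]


Apply the PREN formula: PREN = Cr + 3.3*Mo + 16*N
PREN = 27.1 + 3.3*4.3 + 16*0.19
PREN = 27.1 + 14.19 + 3.04 = 44.33

44.33


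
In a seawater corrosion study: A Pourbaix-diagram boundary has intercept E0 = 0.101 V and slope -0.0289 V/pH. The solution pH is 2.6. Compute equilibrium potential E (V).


Apply the Pourbaix line equation: E = E0 + slope*pH
E = 0.101 + (-0.0289)*2.6 = 0.101 + (-0.07514) = 0.02586 V
Rounded to 3 decimal places: E = 0.026 V

0.026 V


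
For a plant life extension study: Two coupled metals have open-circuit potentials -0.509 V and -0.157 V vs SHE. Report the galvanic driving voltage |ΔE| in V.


Driving voltage is the absolute potential difference.
|ΔE| = |-0.509 − (-0.157)| = 0.352 V

0.352 V


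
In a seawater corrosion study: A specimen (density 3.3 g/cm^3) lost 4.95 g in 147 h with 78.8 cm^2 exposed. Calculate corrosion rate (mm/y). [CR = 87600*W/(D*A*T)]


Apply the mm/y weight-loss relation: CR = 87600 * W / (D * A * T)
Numerator: 87600 * 4.95 = 433620.0
Denominator: 3.3 * 78.8 * 147 = 38225.88
CR = 433620.0 / 38225.88 = 11.343624 mm/y

11.343624 mm/y


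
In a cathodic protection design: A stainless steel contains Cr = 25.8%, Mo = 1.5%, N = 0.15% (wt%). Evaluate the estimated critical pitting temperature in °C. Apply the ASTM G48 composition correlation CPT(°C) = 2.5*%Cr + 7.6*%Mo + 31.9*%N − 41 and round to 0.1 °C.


Apply the ASTM G48 empirical CPT estimate: CPT(°C) = 2.5*%Cr + 7.6*%Mo + 31.9*%N − 41
2.5*25.8 = 64.5; 7.6*1.5 = 11.4; 31.9*0.15 = 4.785
CPT = 64.5 + 11.4 + 4.785 − 41 = 39.685 °C
Rounded to 0.1 °C: CPT ≈ 39.7 °C

39.7 °C


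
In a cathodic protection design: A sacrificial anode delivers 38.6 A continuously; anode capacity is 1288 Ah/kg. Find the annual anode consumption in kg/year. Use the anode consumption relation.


Annual consumption = current * hours per year / capacity
Rate = 38.6 * 8760 / 1288 = 262.5 kg/year

262.5 kg/year


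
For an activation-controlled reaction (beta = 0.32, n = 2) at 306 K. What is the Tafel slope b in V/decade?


Apply the Tafel slope relation: b = 2.303*R*T/(beta*n*F)
Numerator: 2.303 * 8.314 * 306 = 5859.03
Denominator: 0.32 * 2 * 96485 = 61750.4
b = 5859.03 / 61750.4 = 0.0949 V/decade

0.0949 V/decade


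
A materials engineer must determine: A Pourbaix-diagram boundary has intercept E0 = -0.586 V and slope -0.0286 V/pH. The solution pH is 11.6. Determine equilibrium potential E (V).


Apply the Pourbaix line equation: E = E0 + slope*pH
E = -0.586 + (-0.0286)*11.6 = -0.586 + (-0.33176) = -0.91776 V
Rounded to 3 decimal places: E = -0.918 V

-0.918 V


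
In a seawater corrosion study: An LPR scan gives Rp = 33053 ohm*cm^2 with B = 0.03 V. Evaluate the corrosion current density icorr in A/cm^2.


Apply the Stern-Geary relation: icorr = B / Rp
icorr = 0.03 / 33053 = 9.076×10^-7 A/cm^2

9.076×10^-7 A/cm^2


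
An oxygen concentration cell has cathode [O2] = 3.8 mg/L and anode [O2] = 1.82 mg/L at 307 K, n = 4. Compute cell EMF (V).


Apply the Nernst concentration-cell relation: E = (RT/nF)*ln(C_cathode/C_anode)
RT/nF = 8.314*307/(4*96485) = 0.00661346 V
ln(3.8/1.82) = 0.73616
E = 0.00661346 * 0.73616 = 0.00487 V

0.00487 V


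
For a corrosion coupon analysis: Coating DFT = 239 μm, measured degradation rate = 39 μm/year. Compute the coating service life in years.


Service life = thickness / degradation rate
Life = 239 / 39 = 6.1 years

6.1 years


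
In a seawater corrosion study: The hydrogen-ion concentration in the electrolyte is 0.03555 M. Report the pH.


pH = −log10[H+]
pH = −log10(0.03555) = 1.45

1.45


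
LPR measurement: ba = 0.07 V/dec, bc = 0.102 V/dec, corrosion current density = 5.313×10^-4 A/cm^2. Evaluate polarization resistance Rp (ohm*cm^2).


Apply the Stern-Geary equation: Rp = ba*bc / (2.303*icorr*(ba+bc))
ba*bc = 0.07*0.102 = 0.00714
ba+bc = 0.172; 2.303*icorr*(ba+bc) = 2.303*5.313×10^-4*0.172 = 2.1045643×10^-4
Rp = 0.00714 / 2.1045643×10^-4 = 33.93 ohm*cm^2

33.93 ohm*cm^2


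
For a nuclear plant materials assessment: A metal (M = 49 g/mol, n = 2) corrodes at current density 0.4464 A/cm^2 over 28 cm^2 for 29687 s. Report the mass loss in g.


Apply Faraday's law: m = i*A*t*M / (n*F)
Total charge passed Q = i*A*t = 0.4464*28*29687 = 371063.7504 C
m = Q*M/(n*F) = 371063.7504*49/(2*96485) = 94.2225 g

94.2225 g


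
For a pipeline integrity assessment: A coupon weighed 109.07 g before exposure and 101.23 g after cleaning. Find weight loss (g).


Weight loss = initial − final
WL = 109.07 − 101.23 = 7.84 g

7.84 g


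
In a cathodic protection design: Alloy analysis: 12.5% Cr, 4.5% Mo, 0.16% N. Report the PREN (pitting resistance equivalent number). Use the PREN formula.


Apply the PREN formula: PREN = Cr + 3.3*Mo + 16*N
PREN = 12.5 + 3.3*4.5 + 16*0.16
PREN = 12.5 + 14.85 + 2.56 = 29.91

29.91


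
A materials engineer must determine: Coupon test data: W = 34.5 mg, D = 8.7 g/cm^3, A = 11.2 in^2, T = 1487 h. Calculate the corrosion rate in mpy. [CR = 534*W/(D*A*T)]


Apply the mpy weight-loss relation: CR = 534 * W / (D * A * T)
Numerator: 534 * 34.5 = 18423.0
Denominator: 8.7 * 11.2 * 1487 = 144893.28
CR = 18423.0 / 144893.28 = 0.127 mpy

0.127 mpy


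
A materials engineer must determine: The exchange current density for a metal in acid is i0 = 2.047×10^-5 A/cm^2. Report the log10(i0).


i0 = 2.047×10^-5 A/cm^2
log10(i0) = -4.689

-4.689


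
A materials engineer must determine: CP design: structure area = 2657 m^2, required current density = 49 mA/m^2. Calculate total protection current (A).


I = area * current density, then convert mA → A (÷1000)
I = 2657 * 49 / 1000 = 130.19 A

130.19 A


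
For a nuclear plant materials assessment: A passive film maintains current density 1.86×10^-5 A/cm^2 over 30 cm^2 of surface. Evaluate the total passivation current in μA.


I = i_pass * A, then convert A → μA (×10^6)
I = 1.86×10^-5 * 30 * 10^6 = 558.0 μA

558.0 μA


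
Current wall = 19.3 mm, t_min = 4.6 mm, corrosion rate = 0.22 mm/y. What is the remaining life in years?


Apply the remaining-life relation: RL = (t_current − t_min) / CR
RL = (19.3 − 4.6) / 0.22 = 14.7 / 0.22 = 66.8 years

66.8 years


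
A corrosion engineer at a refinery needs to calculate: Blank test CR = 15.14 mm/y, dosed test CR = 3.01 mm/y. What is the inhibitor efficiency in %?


Apply the inhibitor-efficiency definition: IE = (CR_blank − CR_inh)/CR_blank × 100
IE = (15.14 − 3.01) / 15.14 × 100
IE = 12.13 / 15.14 × 100 = 80.1 %

80.1 %


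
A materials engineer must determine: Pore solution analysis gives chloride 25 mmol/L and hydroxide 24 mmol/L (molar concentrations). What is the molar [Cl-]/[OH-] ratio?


Threshold parameter = [Cl-] / [OH-] (molar basis; both in mmol/L, so units cancel)
Ratio = 25 / 24 = 1.04

1.04


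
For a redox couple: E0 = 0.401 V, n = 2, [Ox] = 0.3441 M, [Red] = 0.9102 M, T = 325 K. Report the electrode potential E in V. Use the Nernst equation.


Apply the Nernst equation: E = E0 + (RT/nF)*ln([Ox]/[Red])
Step 1: RT/nF = 8.314*325/(2*96485) = 0.01400244 V
Step 2: [Ox]/[Red] = 0.3441/0.9102 = 0.378049
Step 3: ln(0.378049) = -0.972731
Step 4: correction = 0.01400244 * -0.972731 = -0.014 V
E = 0.401 + -0.014 = 0.387 V

0.387 V


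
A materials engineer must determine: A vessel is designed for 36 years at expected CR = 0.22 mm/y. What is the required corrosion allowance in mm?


Corrosion allowance = CR × design life
CA = 0.22 * 36 = 7.92 mm

7.92 mm


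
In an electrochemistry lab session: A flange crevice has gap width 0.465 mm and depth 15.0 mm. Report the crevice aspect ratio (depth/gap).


Aspect ratio = depth / gap
Ratio = 15.0 / 0.465 = 32.3

32.3


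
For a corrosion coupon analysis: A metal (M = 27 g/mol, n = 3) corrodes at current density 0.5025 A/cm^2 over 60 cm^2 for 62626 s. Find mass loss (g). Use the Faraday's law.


Apply Faraday's law: m = i*A*t*M / (n*F)
Total charge passed Q = i*A*t = 0.5025*60*62626 = 1888173.9 C
m = Q*M/(n*F) = 1888173.9*27/(3*96485) = 176.126 g

176.126 g


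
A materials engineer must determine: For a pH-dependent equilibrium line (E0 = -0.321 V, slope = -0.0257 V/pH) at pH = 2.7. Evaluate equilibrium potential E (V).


Apply the Pourbaix line equation: E = E0 + slope*pH
E = -0.321 + (-0.0257)*2.7 = -0.321 + (-0.06939) = -0.39039 V
Rounded to 3 decimal places: E = -0.390 V

-0.390 V


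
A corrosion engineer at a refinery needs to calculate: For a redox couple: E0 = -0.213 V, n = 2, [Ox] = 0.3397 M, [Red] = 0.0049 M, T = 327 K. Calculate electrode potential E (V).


Apply the Nernst equation: E = E0 + (RT/nF)*ln([Ox]/[Red])
Step 1: RT/nF = 8.314*327/(2*96485) = 0.0140886 V
Step 2: [Ox]/[Red] = 0.3397/0.0049 = 69.326531
Step 3: ln(69.326531) = 4.238828
Step 4: correction = 0.0140886 * 4.238828 = 0.0597 V
E = -0.213 + 0.0597 = -0.1533 V

-0.1533 V


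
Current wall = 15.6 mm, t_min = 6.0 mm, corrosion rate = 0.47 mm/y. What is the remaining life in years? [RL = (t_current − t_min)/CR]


Apply the remaining-life relation: RL = (t_current − t_min) / CR
RL = (15.6 − 6.0) / 0.47 = 9.6 / 0.47 = 20.4 years

20.4 years


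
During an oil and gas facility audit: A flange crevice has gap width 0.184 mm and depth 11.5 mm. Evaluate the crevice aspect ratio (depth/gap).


Aspect ratio = depth / gap
Ratio = 11.5 / 0.184 = 62.5

62.5


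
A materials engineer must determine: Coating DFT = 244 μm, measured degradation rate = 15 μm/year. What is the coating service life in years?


Service life = thickness / degradation rate
Life = 244 / 15 = 16.3 years

16.3 years


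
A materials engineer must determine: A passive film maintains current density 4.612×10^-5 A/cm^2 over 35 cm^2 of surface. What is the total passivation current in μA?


I = i_pass * A, then convert A → μA (×10^6)
I = 4.612×10^-5 * 35 * 10^6 = 1614.2 μA

1614.2 μA


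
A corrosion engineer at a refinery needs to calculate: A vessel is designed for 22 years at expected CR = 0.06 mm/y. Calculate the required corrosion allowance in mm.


Corrosion allowance = CR × design life
CA = 0.06 * 22 = 1.32 mm

1.32 mm


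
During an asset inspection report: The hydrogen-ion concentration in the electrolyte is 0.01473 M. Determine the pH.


pH = −log10[H+]
pH = −log10(0.01473) = 1.83

1.83


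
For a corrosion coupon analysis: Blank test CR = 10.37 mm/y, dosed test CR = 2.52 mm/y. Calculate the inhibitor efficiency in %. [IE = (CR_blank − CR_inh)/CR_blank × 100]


Apply the inhibitor-efficiency definition: IE = (CR_blank − CR_inh)/CR_blank × 100
IE = (10.37 − 2.52) / 10.37 × 100
IE = 7.85 / 10.37 × 100 = 75.7 %

75.7 %


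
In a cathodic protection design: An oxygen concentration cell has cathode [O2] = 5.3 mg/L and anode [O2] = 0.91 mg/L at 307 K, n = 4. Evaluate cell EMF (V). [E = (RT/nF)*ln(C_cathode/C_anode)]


Apply the Nernst concentration-cell relation: E = (RT/nF)*ln(C_cathode/C_anode)
RT/nF = 8.314*307/(4*96485) = 0.00661346 V
ln(5.3/0.91) = 1.76202
E = 0.00661346 * 1.76202 = 0.01165 V

0.01165 V


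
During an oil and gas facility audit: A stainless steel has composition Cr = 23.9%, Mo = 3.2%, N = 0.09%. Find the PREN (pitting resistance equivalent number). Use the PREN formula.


Apply the PREN formula: PREN = Cr + 3.3*Mo + 16*N
PREN = 23.9 + 3.3*3.2 + 16*0.09
PREN = 23.9 + 10.56 + 1.44 = 35.9

35.9


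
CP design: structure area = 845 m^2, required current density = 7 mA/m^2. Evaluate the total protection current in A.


I = area * current density, then convert mA → A (÷1000)
I = 845 * 7 / 1000 = 5.92 A

5.92 A


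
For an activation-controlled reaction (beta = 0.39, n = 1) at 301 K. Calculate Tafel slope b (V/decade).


Apply the Tafel slope relation: b = 2.303*R*T/(beta*n*F)
Numerator: 2.303 * 8.314 * 301 = 5763.29
Denominator: 0.39 * 1 * 96485 = 37629.15
b = 5763.29 / 37629.15 = 0.1532 V/decade

0.1532 V/decade


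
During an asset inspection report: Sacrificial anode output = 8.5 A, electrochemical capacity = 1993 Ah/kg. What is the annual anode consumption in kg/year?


Annual consumption = current * hours per year / capacity
Rate = 8.5 * 8760 / 1993 = 37.4 kg/year

37.4 kg/year


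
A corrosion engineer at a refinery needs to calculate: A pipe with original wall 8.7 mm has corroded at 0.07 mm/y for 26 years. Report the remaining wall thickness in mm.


Remaining wall = original − CR × time
t = 8.7 − 0.07*26 = 8.7 − 1.82 = 6.88 mm

6.88 mm


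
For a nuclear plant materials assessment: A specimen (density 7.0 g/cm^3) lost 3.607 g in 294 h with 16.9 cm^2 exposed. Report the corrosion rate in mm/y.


Apply the mm/y weight-loss relation: CR = 87600 * W / (D * A * T)
Numerator: 87600 * 3.607 = 315973.2
Denominator: 7.0 * 16.9 * 294 = 34780.2
CR = 315973.2 / 34780.2 = 9.08486 mm/y

9.08486 mm/y


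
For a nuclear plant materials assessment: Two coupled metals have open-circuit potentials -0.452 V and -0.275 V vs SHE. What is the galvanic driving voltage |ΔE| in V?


Driving voltage is the absolute potential difference.
|ΔE| = |-0.452 − (-0.275)| = 0.177 V

0.177 V


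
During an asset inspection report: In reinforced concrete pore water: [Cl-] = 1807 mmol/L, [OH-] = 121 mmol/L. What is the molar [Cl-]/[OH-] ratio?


Threshold parameter = [Cl-] / [OH-] (molar basis; both in mmol/L, so units cancel)
Ratio = 1807 / 121 = 14.93

14.93


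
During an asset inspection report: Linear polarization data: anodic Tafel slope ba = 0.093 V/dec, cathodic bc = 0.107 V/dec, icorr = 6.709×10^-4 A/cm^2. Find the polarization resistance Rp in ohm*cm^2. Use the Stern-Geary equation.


Apply the Stern-Geary equation: Rp = ba*bc / (2.303*icorr*(ba+bc))
ba*bc = 0.093*0.107 = 0.009951
ba+bc = 0.2; 2.303*icorr*(ba+bc) = 2.303*6.709×10^-4*0.2 = 3.0901654×10^-4
Rp = 0.009951 / 3.0901654×10^-4 = 32.2 ohm*cm^2

32.2 ohm*cm^2


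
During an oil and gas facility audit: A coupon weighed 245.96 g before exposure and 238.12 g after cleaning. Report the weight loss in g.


Weight loss = initial − final
WL = 245.96 − 238.12 = 7.84 g

7.84 g


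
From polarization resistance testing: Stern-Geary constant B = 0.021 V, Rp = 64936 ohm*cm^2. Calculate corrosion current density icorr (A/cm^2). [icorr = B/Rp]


Apply the Stern-Geary relation: icorr = B / Rp
icorr = 0.021 / 64936 = 3.234×10^-7 A/cm^2

3.234×10^-7 A/cm^2


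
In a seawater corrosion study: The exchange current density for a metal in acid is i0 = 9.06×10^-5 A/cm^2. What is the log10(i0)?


i0 = 9.06×10^-5 A/cm^2
log10(i0) = -4.043

-4.043


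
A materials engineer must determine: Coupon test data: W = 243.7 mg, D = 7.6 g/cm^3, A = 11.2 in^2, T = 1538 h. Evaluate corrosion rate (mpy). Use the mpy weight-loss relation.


Apply the mpy weight-loss relation: CR = 534 * W / (D * A * T)
Numerator: 534 * 243.7 = 130135.8
Denominator: 7.6 * 11.2 * 1538 = 130914.56
CR = 130135.8 / 130914.56 = 0.994 mpy

0.994 mpy


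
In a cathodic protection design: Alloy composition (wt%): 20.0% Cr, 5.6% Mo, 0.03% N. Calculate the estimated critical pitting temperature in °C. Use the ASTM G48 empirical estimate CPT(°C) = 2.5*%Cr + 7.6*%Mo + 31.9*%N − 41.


Apply the ASTM G48 empirical CPT estimate: CPT(°C) = 2.5*%Cr + 7.6*%Mo + 31.9*%N − 41
2.5*20.0 = 50; 7.6*5.6 = 42.56; 31.9*0.03 = 0.957
CPT = 50 + 42.56 + 0.957 − 41 = 52.517 °C
Rounded to 0.1 °C: CPT ≈ 52.5 °C

52.5 °C


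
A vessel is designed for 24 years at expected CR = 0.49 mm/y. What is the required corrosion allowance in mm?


Corrosion allowance = CR × design life
CA = 0.49 * 24 = 11.76 mm

11.76 mm


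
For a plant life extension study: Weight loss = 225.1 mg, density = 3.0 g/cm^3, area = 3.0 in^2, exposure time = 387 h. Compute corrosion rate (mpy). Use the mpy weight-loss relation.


Apply the mpy weight-loss relation: CR = 534 * W / (D * A * T)
Numerator: 534 * 225.1 = 120203.4
Denominator: 3.0 * 3.0 * 387 = 3483.0
CR = 120203.4 / 3483.0 = 34.511 mpy

34.511 mpy


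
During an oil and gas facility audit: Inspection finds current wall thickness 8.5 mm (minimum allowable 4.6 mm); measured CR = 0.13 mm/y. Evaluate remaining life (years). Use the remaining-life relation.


Apply the remaining-life relation: RL = (t_current − t_min) / CR
RL = (8.5 − 4.6) / 0.13 = 3.9 / 0.13 = 30.0 years

30.0 years


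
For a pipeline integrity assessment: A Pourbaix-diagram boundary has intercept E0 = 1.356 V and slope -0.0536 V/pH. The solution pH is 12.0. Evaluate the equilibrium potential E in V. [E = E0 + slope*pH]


Apply the Pourbaix line equation: E = E0 + slope*pH
E = 1.356 + (-0.0536)*12.0 = 1.356 + (-0.6432) = 0.7128 V
Rounded to 4 decimal places: E = 0.7128 V

0.7128 V


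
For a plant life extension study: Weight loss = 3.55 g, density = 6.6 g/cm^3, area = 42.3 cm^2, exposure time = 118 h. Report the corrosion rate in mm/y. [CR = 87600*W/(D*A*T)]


Apply the mm/y weight-loss relation: CR = 87600 * W / (D * A * T)
Numerator: 87600 * 3.55 = 310980.0
Denominator: 6.6 * 42.3 * 118 = 32943.24
CR = 310980.0 / 32943.24 = 9.439873 mm/y

9.439873 mm/y


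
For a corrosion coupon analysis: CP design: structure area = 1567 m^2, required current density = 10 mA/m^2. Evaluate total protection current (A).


I = area * current density, then convert mA → A (÷1000)
I = 1567 * 10 / 1000 = 15.67 A

15.67 A


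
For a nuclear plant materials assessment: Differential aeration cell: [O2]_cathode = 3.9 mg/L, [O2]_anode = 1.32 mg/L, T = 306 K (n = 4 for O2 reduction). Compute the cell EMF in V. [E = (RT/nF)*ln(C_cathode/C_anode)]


Apply the Nernst concentration-cell relation: E = (RT/nF)*ln(C_cathode/C_anode)
RT/nF = 8.314*306/(4*96485) = 0.00659192 V
ln(3.9/1.32) = 1.08334
E = 0.00659192 * 1.08334 = 0.00714 V

0.00714 V


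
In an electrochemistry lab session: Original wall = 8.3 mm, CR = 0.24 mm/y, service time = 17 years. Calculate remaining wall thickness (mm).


Remaining wall = original − CR × time
t = 8.3 − 0.24*17 = 8.3 − 4.08 = 4.22 mm

4.22 mm


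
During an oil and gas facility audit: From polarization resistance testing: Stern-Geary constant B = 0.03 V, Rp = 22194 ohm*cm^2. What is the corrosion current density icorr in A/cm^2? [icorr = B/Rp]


Apply the Stern-Geary relation: icorr = B / Rp
icorr = 0.03 / 22194 = 1.352×10^-6 A/cm^2

1.352×10^-6 A/cm^2


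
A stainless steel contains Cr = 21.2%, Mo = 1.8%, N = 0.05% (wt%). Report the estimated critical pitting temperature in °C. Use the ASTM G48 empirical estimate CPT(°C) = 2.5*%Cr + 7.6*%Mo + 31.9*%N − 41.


Apply the ASTM G48 empirical CPT estimate: CPT(°C) = 2.5*%Cr + 7.6*%Mo + 31.9*%N − 41
2.5*21.2 = 53; 7.6*1.8 = 13.68; 31.9*0.05 = 1.595
CPT = 53 + 13.68 + 1.595 − 41 = 27.275 °C
Rounded to 0.1 °C: CPT ≈ 27.3 °C

27.3 °C


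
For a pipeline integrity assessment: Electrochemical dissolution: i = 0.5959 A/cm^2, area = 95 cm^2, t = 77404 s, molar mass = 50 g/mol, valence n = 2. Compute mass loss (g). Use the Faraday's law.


Apply Faraday's law: m = i*A*t*M / (n*F)
Total charge passed Q = i*A*t = 0.5959*95*77404 = 4381879.142 C
m = Q*M/(n*F) = 4381879.142*50/(2*96485) = 1135.3783 g

1135.3783 g


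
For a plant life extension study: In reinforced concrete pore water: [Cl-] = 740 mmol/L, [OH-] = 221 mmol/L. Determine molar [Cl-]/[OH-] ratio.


Threshold parameter = [Cl-] / [OH-] (molar basis; both in mmol/L, so units cancel)
Ratio = 740 / 221 = 3.35

3.35


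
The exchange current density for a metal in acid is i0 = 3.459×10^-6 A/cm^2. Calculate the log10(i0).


i0 = 3.459×10^-6 A/cm^2
log10(i0) = -5.461

-5.461


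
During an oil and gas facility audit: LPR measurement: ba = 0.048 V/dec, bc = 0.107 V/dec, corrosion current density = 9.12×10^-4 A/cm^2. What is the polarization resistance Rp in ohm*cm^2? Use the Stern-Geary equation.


Apply the Stern-Geary equation: Rp = ba*bc / (2.303*icorr*(ba+bc))
ba*bc = 0.048*0.107 = 0.005136
ba+bc = 0.155; 2.303*icorr*(ba+bc) = 2.303*9.12×10^-4*0.155 = 3.2555208×10^-4
Rp = 0.005136 / 3.2555208×10^-4 = 15.78 ohm*cm^2

15.78 ohm*cm^2


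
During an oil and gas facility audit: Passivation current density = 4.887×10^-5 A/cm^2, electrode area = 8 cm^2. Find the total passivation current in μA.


I = i_pass * A, then convert A → μA (×10^6)
I = 4.887×10^-5 * 8 * 10^6 = 390.96 μA

390.96 μA


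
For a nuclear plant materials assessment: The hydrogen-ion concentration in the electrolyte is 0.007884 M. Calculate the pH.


pH = −log10[H+]
pH = −log10(0.007884) = 2.1

2.1


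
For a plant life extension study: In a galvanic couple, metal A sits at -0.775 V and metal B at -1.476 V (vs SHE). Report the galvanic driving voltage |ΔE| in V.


Driving voltage is the absolute potential difference.
|ΔE| = |-0.775 − (-1.476)| = 0.701 V

0.701 V


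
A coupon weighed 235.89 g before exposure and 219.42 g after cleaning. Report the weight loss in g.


Weight loss = initial − final
WL = 235.89 − 219.42 = 16.47 g

16.47 g


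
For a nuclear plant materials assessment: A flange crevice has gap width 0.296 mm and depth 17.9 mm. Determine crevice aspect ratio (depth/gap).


Aspect ratio = depth / gap
Ratio = 17.9 / 0.296 = 60.5

60.5


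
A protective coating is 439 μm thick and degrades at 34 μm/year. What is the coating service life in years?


Service life = thickness / degradation rate
Life = 439 / 34 = 12.9 years

12.9 years


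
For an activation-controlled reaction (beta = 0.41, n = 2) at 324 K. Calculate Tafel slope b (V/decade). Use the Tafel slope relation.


Apply the Tafel slope relation: b = 2.303*R*T/(beta*n*F)
Numerator: 2.303 * 8.314 * 324 = 6203.67
Denominator: 0.41 * 2 * 96485 = 79117.7
b = 6203.67 / 79117.7 = 0.078 V/decade

0.078 V/decade


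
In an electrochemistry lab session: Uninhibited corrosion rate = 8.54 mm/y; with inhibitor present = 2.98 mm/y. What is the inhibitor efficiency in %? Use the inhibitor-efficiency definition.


Apply the inhibitor-efficiency definition: IE = (CR_blank − CR_inh)/CR_blank × 100
IE = (8.54 − 2.98) / 8.54 × 100
IE = 5.56 / 8.54 × 100 = 65.1 %

65.1 %


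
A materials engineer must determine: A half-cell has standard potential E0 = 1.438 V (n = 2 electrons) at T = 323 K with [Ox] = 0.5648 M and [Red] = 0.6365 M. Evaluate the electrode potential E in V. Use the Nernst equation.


Apply the Nernst equation: E = E0 + (RT/nF)*ln([Ox]/[Red])
Step 1: RT/nF = 8.314*323/(2*96485) = 0.01391627 V
Step 2: [Ox]/[Red] = 0.5648/0.6365 = 0.887353
Step 3: ln(0.887353) = -0.119512
Step 4: correction = 0.01391627 * -0.119512 = -0.0017 V
E = 1.438 + -0.0017 = 1.4363 V

1.4363 V


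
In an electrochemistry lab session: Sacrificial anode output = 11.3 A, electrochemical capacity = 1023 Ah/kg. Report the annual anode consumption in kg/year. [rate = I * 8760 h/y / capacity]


Annual consumption = current * hours per year / capacity
Rate = 11.3 * 8760 / 1023 = 96.8 kg/year

96.8 kg/year


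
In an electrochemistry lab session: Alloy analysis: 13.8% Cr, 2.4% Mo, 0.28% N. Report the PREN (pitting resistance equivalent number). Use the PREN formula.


Apply the PREN formula: PREN = Cr + 3.3*Mo + 16*N
PREN = 13.8 + 3.3*2.4 + 16*0.28
PREN = 13.8 + 7.92 + 4.48 = 26.2

26.2


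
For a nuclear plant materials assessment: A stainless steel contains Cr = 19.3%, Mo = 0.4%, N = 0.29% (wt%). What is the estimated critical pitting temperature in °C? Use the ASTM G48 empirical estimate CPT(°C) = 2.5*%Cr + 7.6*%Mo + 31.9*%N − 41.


Apply the ASTM G48 empirical CPT estimate: CPT(°C) = 2.5*%Cr + 7.6*%Mo + 31.9*%N − 41
2.5*19.3 = 48.25; 7.6*0.4 = 3.04; 31.9*0.29 = 9.251
CPT = 48.25 + 3.04 + 9.251 − 41 = 19.541 °C
Rounded to 0.1 °C: CPT ≈ 19.5 °C

19.5 °C


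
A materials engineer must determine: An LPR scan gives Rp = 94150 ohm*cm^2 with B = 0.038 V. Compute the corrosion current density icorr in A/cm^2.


Apply the Stern-Geary relation: icorr = B / Rp
icorr = 0.038 / 94150 = 4.036×10^-7 A/cm^2

4.036×10^-7 A/cm^2


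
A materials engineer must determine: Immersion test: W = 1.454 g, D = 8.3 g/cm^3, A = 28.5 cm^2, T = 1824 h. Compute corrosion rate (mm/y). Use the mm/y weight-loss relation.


Apply the mm/y weight-loss relation: CR = 87600 * W / (D * A * T)
Numerator: 87600 * 1.454 = 127370.4
Denominator: 8.3 * 28.5 * 1824 = 431467.2
CR = 127370.4 / 431467.2 = 0.295203 mm/y

0.295203 mm/y


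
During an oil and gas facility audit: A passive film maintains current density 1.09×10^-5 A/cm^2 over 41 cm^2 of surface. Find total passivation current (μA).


I = i_pass * A, then convert A → μA (×10^6)
I = 1.09×10^-5 * 41 * 10^6 = 446.9 μA

446.9 μA
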